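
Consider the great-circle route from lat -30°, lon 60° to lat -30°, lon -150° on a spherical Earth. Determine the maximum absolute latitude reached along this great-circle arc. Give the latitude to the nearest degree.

≈ -66°

The great circle lies in the plane with unit normal n̂ = (p₁ × p₂)/|p₁ × p₂|.
Here n̂_z ≈ +0.409; the vertex latitude is φ_max = arccos|n̂_z| ≈ 65.9°.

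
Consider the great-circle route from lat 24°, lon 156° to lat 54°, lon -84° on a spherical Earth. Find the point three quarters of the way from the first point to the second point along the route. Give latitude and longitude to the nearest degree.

Convert each endpoint to a unit vector on the sphere (x = cos φ cos λ, y = cos φ sin λ, z = sin φ).
The central angle between the endpoints is δ = arccos(p₁·p₂) ≈ 1.510 rad (86.5°).
Interpolate at f = 3/4 with slerp weights a = sin((1−f)δ)/sin δ ≈ 0.369, b = sin(fδ)/sin δ ≈ 0.907.
p = a·p₁ + b·p₂ ≈ (-0.252, -0.393, 0.884); φ = arcsin(p_z) ≈ 62.15°, λ = atan2(p_y, p_x) ≈ -122.71°.

≈ lat 62°, lon -123°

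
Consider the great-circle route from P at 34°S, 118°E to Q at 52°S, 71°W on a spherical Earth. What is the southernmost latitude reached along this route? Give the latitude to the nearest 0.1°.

The great circle lies in the plane with unit normal n̂ = (p₁ × p₂)/|p₁ × p₂|.
Here n̂_z ≈ +0.080; the vertex latitude is φ_max = arccos|n̂_z| ≈ 85.4°.

≈ 85.4°S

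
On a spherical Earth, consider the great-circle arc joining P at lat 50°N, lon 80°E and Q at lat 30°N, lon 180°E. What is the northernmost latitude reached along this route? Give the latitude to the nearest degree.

The great circle lies in the plane with unit normal n̂ = (p₁ × p₂)/|p₁ × p₂|.
Here n̂_z ≈ +0.572; the vertex latitude is φ_max = arccos|n̂_z| ≈ 55.1°.
Check via Clairaut: cos φ_max = |cos φ₁| · sin C = cos(50.0°)·sin(62.9°) ≈ 0.572, again giving ≈ 55.1°.

≈ 55°N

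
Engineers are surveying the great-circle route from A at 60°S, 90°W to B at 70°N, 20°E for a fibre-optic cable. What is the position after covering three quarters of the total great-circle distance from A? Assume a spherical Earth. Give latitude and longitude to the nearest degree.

≈ 43°N, 34°W

Write both endpoints as unit vectors p₁, p₂ with components (cos φ cos λ, cos φ sin λ, sin φ).
The central angle between the endpoints is δ = arccos(p₁·p₂) ≈ 2.631 rad (150.7°).
Interpolate at f = 3/4 with slerp weights a = sin((1−f)δ)/sin δ ≈ 1.250, b = sin(fδ)/sin δ ≈ 1.882.
p = a·p₁ + b·p₂ ≈ (0.605, -0.405, 0.686); φ = arcsin(p_z) ≈ 43.30°, λ = atan2(p_y, p_x) ≈ -33.80°.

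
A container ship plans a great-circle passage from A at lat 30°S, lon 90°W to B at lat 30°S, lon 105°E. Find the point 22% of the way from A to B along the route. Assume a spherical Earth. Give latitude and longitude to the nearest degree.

Write both endpoints as unit vectors p₁, p₂ with components (cos φ cos λ, cos φ sin λ, sin φ).
The central angle between the endpoints is δ = arccos(p₁·p₂) ≈ 2.065 rad (118.3°).
Interpolate at f = 0.22 with slerp weights a = sin((1−f)δ)/sin δ ≈ 1.135, b = sin(fδ)/sin δ ≈ 0.499.
p = a·p₁ + b·p₂ ≈ (-0.112, -0.566, -0.817); φ = arcsin(p_z) ≈ -54.77°, λ = atan2(p_y, p_x) ≈ -101.17°.

≈ lat 55°S, lon 101°W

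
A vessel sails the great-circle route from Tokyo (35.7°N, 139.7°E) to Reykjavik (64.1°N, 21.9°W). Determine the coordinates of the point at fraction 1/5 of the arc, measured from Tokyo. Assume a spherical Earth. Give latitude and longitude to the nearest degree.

Write both endpoints as unit vectors p₁, p₂ with components (cos φ cos λ, cos φ sin λ, sin φ).
The central angle between the endpoints is δ = arccos(p₁·p₂) ≈ 1.381 rad (79.1°).
Interpolate at f = 1/5 with slerp weights a = sin((1−f)δ)/sin δ ≈ 0.910, b = sin(fδ)/sin δ ≈ 0.278.
p = a·p₁ + b·p₂ ≈ (-0.451, 0.433, 0.781); φ = arcsin(p_z) ≈ 51.33°, λ = atan2(p_y, p_x) ≈ 136.19°.

≈ 51°N, 136°E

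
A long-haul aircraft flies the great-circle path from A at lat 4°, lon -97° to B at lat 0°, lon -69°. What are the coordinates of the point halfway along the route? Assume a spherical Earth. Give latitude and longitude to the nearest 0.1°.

≈ lat 2.1°, lon -83.0°

From cos δ = sin φ₁ sin φ₂ + cos φ₁ cos φ₂ cos Δλ, the central angle is δ ≈ 0.493 rad (28.3°).
Interpolate at f = 1/2 with slerp weights a = sin((1−f)δ)/sin δ ≈ 0.516, b = sin(fδ)/sin δ ≈ 0.516.
p = a·p₁ + b·p₂ ≈ (0.122, -0.992, 0.036); φ = arcsin(p_z) ≈ 2.06°, λ = atan2(p_y, p_x) ≈ -82.98°.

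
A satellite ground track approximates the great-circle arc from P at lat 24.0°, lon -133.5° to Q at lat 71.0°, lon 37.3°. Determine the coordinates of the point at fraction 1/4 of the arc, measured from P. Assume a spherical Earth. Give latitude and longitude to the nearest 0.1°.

≈ lat 45.2°, lon -132.0°

From cos δ = sin φ₁ sin φ₂ + cos φ₁ cos φ₂ cos Δλ, the central angle is δ ≈ 1.480 rad (84.8°).
Interpolate at f = 1/4 with slerp weights a = sin((1−f)δ)/sin δ ≈ 0.899, b = sin(fδ)/sin δ ≈ 0.363.
p = a·p₁ + b·p₂ ≈ (-0.472, -0.524, 0.709); φ = arcsin(p_z) ≈ 45.16°, λ = atan2(p_y, p_x) ≈ -131.96°.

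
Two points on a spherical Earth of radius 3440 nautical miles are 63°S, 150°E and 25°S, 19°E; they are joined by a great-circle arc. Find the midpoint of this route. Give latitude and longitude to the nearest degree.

≈ 62°S, 48°E

The haversine formula gives a central angle δ ≈ 1.464 rad (83.9°) between the endpoints.
Interpolate at f = 1/2 with slerp weights a = sin((1−f)δ)/sin δ ≈ 0.672, b = sin(fδ)/sin δ ≈ 0.672.
p = a·p₁ + b·p₂ ≈ (0.312, 0.351, -0.883); φ = arcsin(p_z) ≈ -62.01°, λ = atan2(p_y, p_x) ≈ 48.38°.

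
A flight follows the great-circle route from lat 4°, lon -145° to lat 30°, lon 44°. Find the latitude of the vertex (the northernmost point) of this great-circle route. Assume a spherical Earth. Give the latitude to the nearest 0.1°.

The great circle lies in the plane with unit normal n̂ = (p₁ × p₂)/|p₁ × p₂|.
Here n̂_z ≈ -0.235; the vertex latitude is φ_max = arccos|n̂_z| ≈ 76.4°.

≈ 76.4°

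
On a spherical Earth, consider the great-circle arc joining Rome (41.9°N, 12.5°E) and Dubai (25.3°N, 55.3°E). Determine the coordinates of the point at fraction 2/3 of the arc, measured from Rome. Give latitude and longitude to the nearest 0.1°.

≈ (32.4°N, 42.9°E)

The haversine formula gives a central angle δ ≈ 0.677 rad (38.8°) between the endpoints.
Interpolate at f = 2/3 with slerp weights a = sin((1−f)δ)/sin δ ≈ 0.357, b = sin(fδ)/sin δ ≈ 0.696.
p = a·p₁ + b·p₂ ≈ (0.618, 0.575, 0.536); φ = arcsin(p_z) ≈ 32.42°, λ = atan2(p_y, p_x) ≈ 42.94°.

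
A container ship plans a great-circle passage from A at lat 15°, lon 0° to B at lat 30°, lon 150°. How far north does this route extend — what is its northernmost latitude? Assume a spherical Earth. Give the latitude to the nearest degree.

≈ 59°

The great circle lies in the plane with unit normal n̂ = (p₁ × p₂)/|p₁ × p₂|.
Here n̂_z ≈ +0.520; the vertex latitude is φ_max = arccos|n̂_z| ≈ 58.6°.
Check via Clairaut: cos φ_max = |cos φ₁| · sin C = cos(15.0°)·sin(32.6°) ≈ 0.520, again giving ≈ 58.6°.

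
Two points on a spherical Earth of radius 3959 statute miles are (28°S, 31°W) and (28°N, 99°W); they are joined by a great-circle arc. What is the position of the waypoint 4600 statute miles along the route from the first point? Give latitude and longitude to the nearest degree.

≈ (16°N, 83°W)

Write both endpoints as unit vectors p₁, p₂ with components (cos φ cos λ, cos φ sin λ, sin φ).
The central angle between the endpoints is δ = arccos(p₁·p₂) ≈ 1.499 rad (85.9°). The total great-circle distance is δ·R ≈ 1.499 × 3959 ≈ 5935 mi, so the target fraction is f = 4600/5935 ≈ 0.775.
Interpolate at f ≈ 0.775 with slerp weights a = sin((1−f)δ)/sin δ ≈ 0.332, b = sin(fδ)/sin δ ≈ 0.920.
p = a·p₁ + b·p₂ ≈ (0.124, -0.953, 0.276); φ = arcsin(p_z) ≈ 16.03°, λ = atan2(p_y, p_x) ≈ -82.59°.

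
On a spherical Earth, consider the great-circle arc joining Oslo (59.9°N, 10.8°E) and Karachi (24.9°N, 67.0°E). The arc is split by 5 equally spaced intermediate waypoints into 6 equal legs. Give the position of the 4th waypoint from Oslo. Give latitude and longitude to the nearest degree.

≈ 39°N, 55°E

Write both endpoints as unit vectors p₁, p₂ with components (cos φ cos λ, cos φ sin λ, sin φ).
The central angle between the endpoints is δ = arccos(p₁·p₂) ≈ 0.905 rad (51.9°).
Interpolate at f = 4/6 with slerp weights a = sin((1−f)δ)/sin δ ≈ 0.378, b = sin(fδ)/sin δ ≈ 0.722.
p = a·p₁ + b·p₂ ≈ (0.442, 0.638, 0.631); φ = arcsin(p_z) ≈ 39.10°, λ = atan2(p_y, p_x) ≈ 55.29°.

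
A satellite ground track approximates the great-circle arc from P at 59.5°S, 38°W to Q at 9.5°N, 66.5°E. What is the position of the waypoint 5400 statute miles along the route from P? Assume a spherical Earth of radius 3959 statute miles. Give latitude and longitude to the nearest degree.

Convert each endpoint to a unit vector on the sphere (x = cos φ cos λ, y = cos φ sin λ, z = sin φ).
The central angle between the endpoints is δ = arccos(p₁·p₂) ≈ 1.842 rad (105.5°). The total great-circle distance is δ·R ≈ 1.842 × 3959 ≈ 7291 mi, so the target fraction is f = 5400/7291 ≈ 0.741.
Interpolate at f ≈ 0.741 with slerp weights a = sin((1−f)δ)/sin δ ≈ 0.477, b = sin(fδ)/sin δ ≈ 1.016.
p = a·p₁ + b·p₂ ≈ (0.590, 0.770, -0.243); φ = arcsin(p_z) ≈ -14.09°, λ = atan2(p_y, p_x) ≈ 52.51°.

≈ 14°S, 53°E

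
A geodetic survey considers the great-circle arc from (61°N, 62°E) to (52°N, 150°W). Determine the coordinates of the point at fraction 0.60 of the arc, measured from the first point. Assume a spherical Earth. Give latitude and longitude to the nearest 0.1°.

≈ (75.0°N, 178.5°W)

Write both endpoints as unit vectors p₁, p₂ with components (cos φ cos λ, cos φ sin λ, sin φ).
The central angle between the endpoints is δ = arccos(p₁·p₂) ≈ 1.120 rad (64.1°).
Interpolate at f = 0.60 with slerp weights a = sin((1−f)δ)/sin δ ≈ 0.481, b = sin(fδ)/sin δ ≈ 0.692.
p = a·p₁ + b·p₂ ≈ (-0.259, -0.007, 0.966); φ = arcsin(p_z) ≈ 74.97°, λ = atan2(p_y, p_x) ≈ -178.47°.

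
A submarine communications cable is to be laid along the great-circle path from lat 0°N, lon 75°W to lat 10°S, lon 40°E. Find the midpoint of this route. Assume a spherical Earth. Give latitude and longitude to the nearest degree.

≈ lat 9°S, lon 18°W

Convert each endpoint to a unit vector on the sphere (x = cos φ cos λ, y = cos φ sin λ, z = sin φ).
The central angle between the endpoints is δ = arccos(p₁·p₂) ≈ 2.000 rad (114.6°).
Interpolate at f = 1/2 with slerp weights a = sin((1−f)δ)/sin δ ≈ 0.925, b = sin(fδ)/sin δ ≈ 0.925.
p = a·p₁ + b·p₂ ≈ (0.938, -0.308, -0.161); φ = arcsin(p_z) ≈ -9.25°, λ = atan2(p_y, p_x) ≈ -18.19°.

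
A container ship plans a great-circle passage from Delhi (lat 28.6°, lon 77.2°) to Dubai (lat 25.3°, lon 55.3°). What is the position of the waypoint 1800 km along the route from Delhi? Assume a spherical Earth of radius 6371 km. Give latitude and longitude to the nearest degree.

The haversine formula gives a central angle δ ≈ 0.345 rad (19.8°) between the endpoints. The total great-circle distance is δ·R ≈ 0.345 × 6371 ≈ 2198 km, so the target fraction is f = 1800/2198 ≈ 0.819.
Interpolate at f ≈ 0.819 with slerp weights a = sin((1−f)δ)/sin δ ≈ 0.185, b = sin(fδ)/sin δ ≈ 0.824.
p = a·p₁ + b·p₂ ≈ (0.460, 0.771, 0.441); φ = arcsin(p_z) ≈ 26.15°, λ = atan2(p_y, p_x) ≈ 59.16°.

≈ lat 26°, lon 59°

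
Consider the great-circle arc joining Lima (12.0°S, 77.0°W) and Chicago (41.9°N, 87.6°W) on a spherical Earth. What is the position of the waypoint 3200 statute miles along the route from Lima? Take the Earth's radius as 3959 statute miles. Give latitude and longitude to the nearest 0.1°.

≈ (33.6°N, 85.4°W)

Write both endpoints as unit vectors p₁, p₂ with components (cos φ cos λ, cos φ sin λ, sin φ).
The central angle between the endpoints is δ = arccos(p₁·p₂) ≈ 0.956 rad (54.8°). The total great-circle distance is δ·R ≈ 0.956 × 3959 ≈ 3785 mi, so the target fraction is f = 3200/3785 ≈ 0.845.
Interpolate at f ≈ 0.845 with slerp weights a = sin((1−f)δ)/sin δ ≈ 0.180, b = sin(fδ)/sin δ ≈ 0.885.
p = a·p₁ + b·p₂ ≈ (0.067, -0.830, 0.554); φ = arcsin(p_z) ≈ 33.62°, λ = atan2(p_y, p_x) ≈ -85.37°.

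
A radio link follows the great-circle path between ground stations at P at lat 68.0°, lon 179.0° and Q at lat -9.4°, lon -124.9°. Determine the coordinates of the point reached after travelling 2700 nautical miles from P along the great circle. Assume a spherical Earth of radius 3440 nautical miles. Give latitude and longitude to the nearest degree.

≈ lat 30°, lon -139°

The haversine formula gives a central angle δ ≈ 1.516 rad (86.9°) between the endpoints. The total great-circle distance is δ·R ≈ 1.516 × 3440 ≈ 5215 nmi, so the target fraction is f = 2700/5215 ≈ 0.518.
Interpolate at f ≈ 0.518 with slerp weights a = sin((1−f)δ)/sin δ ≈ 0.669, b = sin(fδ)/sin δ ≈ 0.708.
p = a·p₁ + b·p₂ ≈ (-0.650, -0.568, 0.504); φ = arcsin(p_z) ≈ 30.30°, λ = atan2(p_y, p_x) ≈ -138.84°.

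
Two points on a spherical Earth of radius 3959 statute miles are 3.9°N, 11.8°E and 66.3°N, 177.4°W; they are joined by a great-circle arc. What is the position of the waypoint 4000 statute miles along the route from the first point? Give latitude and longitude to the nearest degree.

≈ 62°N, 19°E

Write both endpoints as unit vectors p₁, p₂ with components (cos φ cos λ, cos φ sin λ, sin φ).
The central angle between the endpoints is δ = arccos(p₁·p₂) ≈ 1.911 rad (109.5°). The total great-circle distance is δ·R ≈ 1.911 × 3959 ≈ 7565 mi, so the target fraction is f = 4000/7565 ≈ 0.529.
Interpolate at f ≈ 0.529 with slerp weights a = sin((1−f)δ)/sin δ ≈ 0.831, b = sin(fδ)/sin δ ≈ 0.898.
p = a·p₁ + b·p₂ ≈ (0.451, 0.153, 0.879); φ = arcsin(p_z) ≈ 61.55°, λ = atan2(p_y, p_x) ≈ 18.76°.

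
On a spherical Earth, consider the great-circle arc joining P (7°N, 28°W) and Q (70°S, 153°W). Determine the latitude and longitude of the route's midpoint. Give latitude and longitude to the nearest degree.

Write both endpoints as unit vectors p₁, p₂ with components (cos φ cos λ, cos φ sin λ, sin φ).
The central angle between the endpoints is δ = arccos(p₁·p₂) ≈ 1.885 rad (108.0°).
Interpolate at f = 1/2 with slerp weights a = sin((1−f)δ)/sin δ ≈ 0.851, b = sin(fδ)/sin δ ≈ 0.851.
p = a·p₁ + b·p₂ ≈ (0.486, -0.529, -0.696); φ = arcsin(p_z) ≈ -44.09°, λ = atan2(p_y, p_x) ≈ -47.38°.

≈ (44°S, 47°W)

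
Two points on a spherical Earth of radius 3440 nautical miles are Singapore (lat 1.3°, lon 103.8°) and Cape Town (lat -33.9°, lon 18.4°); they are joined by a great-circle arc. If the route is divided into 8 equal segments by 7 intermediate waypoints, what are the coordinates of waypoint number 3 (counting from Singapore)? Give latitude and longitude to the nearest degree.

≈ lat -16°, lon 76°

Write both endpoints as unit vectors p₁, p₂ with components (cos φ cos λ, cos φ sin λ, sin φ).
The central angle between the endpoints is δ = arccos(p₁·p₂) ≈ 1.517 rad (86.9°).
Interpolate at f = 3/8 with slerp weights a = sin((1−f)δ)/sin δ ≈ 0.813, b = sin(fδ)/sin δ ≈ 0.539.
p = a·p₁ + b·p₂ ≈ (0.231, 0.931, -0.282); φ = arcsin(p_z) ≈ -16.40°, λ = atan2(p_y, p_x) ≈ 76.08°.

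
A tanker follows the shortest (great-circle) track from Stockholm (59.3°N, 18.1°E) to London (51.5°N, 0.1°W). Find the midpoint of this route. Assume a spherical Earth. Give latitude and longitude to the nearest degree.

≈ (56°N, 8°E)

Convert each endpoint to a unit vector on the sphere (x = cos φ cos λ, y = cos φ sin λ, z = sin φ).
The central angle between the endpoints is δ = arccos(p₁·p₂) ≈ 0.225 rad (12.9°).
Interpolate at f = 1/2 with slerp weights a = sin((1−f)δ)/sin δ ≈ 0.503, b = sin(fδ)/sin δ ≈ 0.503.
p = a·p₁ + b·p₂ ≈ (0.557, 0.079, 0.826); φ = arcsin(p_z) ≈ 55.74°, λ = atan2(p_y, p_x) ≈ 8.09°.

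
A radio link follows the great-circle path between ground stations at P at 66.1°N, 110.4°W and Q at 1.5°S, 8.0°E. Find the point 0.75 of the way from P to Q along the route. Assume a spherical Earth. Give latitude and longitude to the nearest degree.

Write both endpoints as unit vectors p₁, p₂ with components (cos φ cos λ, cos φ sin λ, sin φ).
The central angle between the endpoints is δ = arccos(p₁·p₂) ≈ 1.789 rad (102.5°).
Interpolate at f = 0.75 with slerp weights a = sin((1−f)δ)/sin δ ≈ 0.443, b = sin(fδ)/sin δ ≈ 0.998.
p = a·p₁ + b·p₂ ≈ (0.925, -0.029, 0.379); φ = arcsin(p_z) ≈ 22.27°, λ = atan2(p_y, p_x) ≈ -1.82°.

≈ 22°N, 2°W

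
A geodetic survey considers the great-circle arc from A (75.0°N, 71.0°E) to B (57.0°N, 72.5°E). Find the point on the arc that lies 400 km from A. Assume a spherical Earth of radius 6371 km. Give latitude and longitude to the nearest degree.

From cos δ = sin φ₁ sin φ₂ + cos φ₁ cos φ₂ cos Δλ, the central angle is δ ≈ 0.314 rad (18.0°). The total great-circle distance is δ·R ≈ 0.314 × 6371 ≈ 2003 km, so the target fraction is f = 400/2003 ≈ 0.200.
Interpolate at f ≈ 0.200 with slerp weights a = sin((1−f)δ)/sin δ ≈ 0.805, b = sin(fδ)/sin δ ≈ 0.203.
p = a·p₁ + b·p₂ ≈ (0.101, 0.302, 0.948); φ = arcsin(p_z) ≈ 71.41°, λ = atan2(p_y, p_x) ≈ 71.52°.

≈ (71°N, 72°E)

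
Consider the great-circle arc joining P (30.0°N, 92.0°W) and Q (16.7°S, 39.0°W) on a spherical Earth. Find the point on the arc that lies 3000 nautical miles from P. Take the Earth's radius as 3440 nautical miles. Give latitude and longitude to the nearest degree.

Write both endpoints as unit vectors p₁, p₂ with components (cos φ cos λ, cos φ sin λ, sin φ).
The central angle between the endpoints is δ = arccos(p₁·p₂) ≈ 1.207 rad (69.2°). The total great-circle distance is δ·R ≈ 1.207 × 3440 ≈ 4153 nmi, so the target fraction is f = 3000/4153 ≈ 0.722.
Interpolate at f ≈ 0.722 with slerp weights a = sin((1−f)δ)/sin δ ≈ 0.352, b = sin(fδ)/sin δ ≈ 0.819.
p = a·p₁ + b·p₂ ≈ (0.599, -0.798, -0.059); φ = arcsin(p_z) ≈ -3.41°, λ = atan2(p_y, p_x) ≈ -53.12°.

≈ (3°S, 53°W)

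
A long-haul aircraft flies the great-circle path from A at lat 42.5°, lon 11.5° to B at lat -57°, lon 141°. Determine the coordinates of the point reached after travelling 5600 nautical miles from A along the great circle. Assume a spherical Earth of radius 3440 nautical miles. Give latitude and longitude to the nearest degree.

From cos δ = sin φ₁ sin φ₂ + cos φ₁ cos φ₂ cos Δλ, the central angle is δ ≈ 2.536 rad (145.3°). The total great-circle distance is δ·R ≈ 2.536 × 3440 ≈ 8723 nmi, so the target fraction is f = 5600/8723 ≈ 0.642.
Interpolate at f ≈ 0.642 with slerp weights a = sin((1−f)δ)/sin δ ≈ 1.384, b = sin(fδ)/sin δ ≈ 1.753.
p = a·p₁ + b·p₂ ≈ (0.258, 0.804, -0.535); φ = arcsin(p_z) ≈ -32.36°, λ = atan2(p_y, p_x) ≈ 72.22°.

≈ lat -32°, lon 72°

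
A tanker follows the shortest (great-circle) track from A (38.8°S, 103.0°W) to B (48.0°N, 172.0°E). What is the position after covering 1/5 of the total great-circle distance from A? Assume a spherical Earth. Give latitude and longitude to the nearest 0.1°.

Convert each endpoint to a unit vector on the sphere (x = cos φ cos λ, y = cos φ sin λ, z = sin φ).
The central angle between the endpoints is δ = arccos(p₁·p₂) ≈ 2.004 rad (114.8°).
Interpolate at f = 1/5 with slerp weights a = sin((1−f)δ)/sin δ ≈ 1.101, b = sin(fδ)/sin δ ≈ 0.430.
p = a·p₁ + b·p₂ ≈ (-0.478, -0.796, -0.371); φ = arcsin(p_z) ≈ -21.75°, λ = atan2(p_y, p_x) ≈ -120.98°.

≈ (21.8°S, 121.0°W)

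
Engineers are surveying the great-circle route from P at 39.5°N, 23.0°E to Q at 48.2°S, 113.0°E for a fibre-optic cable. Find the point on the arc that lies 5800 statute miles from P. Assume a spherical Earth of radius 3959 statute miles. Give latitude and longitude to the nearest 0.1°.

≈ 25.7°S, 79.7°E

The haversine formula gives a central angle δ ≈ 2.065 rad (118.3°) between the endpoints. The total great-circle distance is δ·R ≈ 2.065 × 3959 ≈ 8175 mi, so the target fraction is f = 5800/8175 ≈ 0.710.
Interpolate at f ≈ 0.710 with slerp weights a = sin((1−f)δ)/sin δ ≈ 0.641, b = sin(fδ)/sin δ ≈ 1.129.
p = a·p₁ + b·p₂ ≈ (0.161, 0.886, -0.434); φ = arcsin(p_z) ≈ -25.73°, λ = atan2(p_y, p_x) ≈ 79.69°.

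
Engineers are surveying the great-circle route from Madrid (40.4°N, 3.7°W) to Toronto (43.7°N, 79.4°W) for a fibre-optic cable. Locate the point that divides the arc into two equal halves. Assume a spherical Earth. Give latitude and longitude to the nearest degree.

Convert each endpoint to a unit vector on the sphere (x = cos φ cos λ, y = cos φ sin λ, z = sin φ).
The central angle between the endpoints is δ = arccos(p₁·p₂) ≈ 0.947 rad (54.3°).
Interpolate at f = 1/2 with slerp weights a = sin((1−f)δ)/sin δ ≈ 0.562, b = sin(fδ)/sin δ ≈ 0.562.
p = a·p₁ + b·p₂ ≈ (0.502, -0.427, 0.752); φ = arcsin(p_z) ≈ 48.79°, λ = atan2(p_y, p_x) ≈ -40.39°.

≈ (49°N, 40°W)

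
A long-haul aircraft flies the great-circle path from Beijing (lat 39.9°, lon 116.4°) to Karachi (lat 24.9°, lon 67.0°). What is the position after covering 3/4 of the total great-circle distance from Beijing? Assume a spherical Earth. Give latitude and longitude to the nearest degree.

≈ lat 30°, lon 78°

Convert each endpoint to a unit vector on the sphere (x = cos φ cos λ, y = cos φ sin λ, z = sin φ).
The central angle between the endpoints is δ = arccos(p₁·p₂) ≈ 0.763 rad (43.7°).
Interpolate at f = 3/4 with slerp weights a = sin((1−f)δ)/sin δ ≈ 0.274, b = sin(fδ)/sin δ ≈ 0.784.
p = a·p₁ + b·p₂ ≈ (0.184, 0.843, 0.506); φ = arcsin(p_z) ≈ 30.39°, λ = atan2(p_y, p_x) ≈ 77.68°.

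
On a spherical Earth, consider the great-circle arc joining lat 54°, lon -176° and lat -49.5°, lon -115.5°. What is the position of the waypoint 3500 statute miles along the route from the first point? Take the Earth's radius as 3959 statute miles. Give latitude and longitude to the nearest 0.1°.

Write both endpoints as unit vectors p₁, p₂ with components (cos φ cos λ, cos φ sin λ, sin φ).
The central angle between the endpoints is δ = arccos(p₁·p₂) ≈ 2.012 rad (115.3°). The total great-circle distance is δ·R ≈ 2.012 × 3959 ≈ 7966 mi, so the target fraction is f = 3500/7966 ≈ 0.439.
Interpolate at f ≈ 0.439 with slerp weights a = sin((1−f)δ)/sin δ ≈ 0.999, b = sin(fδ)/sin δ ≈ 0.855.
p = a·p₁ + b·p₂ ≈ (-0.825, -0.542, 0.158); φ = arcsin(p_z) ≈ 9.10°, λ = atan2(p_y, p_x) ≈ -146.68°.

≈ lat 9.1°, lon -146.7°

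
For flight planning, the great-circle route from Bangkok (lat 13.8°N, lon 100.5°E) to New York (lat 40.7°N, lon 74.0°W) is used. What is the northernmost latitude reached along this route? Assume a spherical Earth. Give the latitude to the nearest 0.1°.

The great circle lies in the plane with unit normal n̂ = (p₁ × p₂)/|p₁ × p₂|.
Here n̂_z ≈ -0.086; the vertex latitude is φ_max = arccos|n̂_z| ≈ 85.0°.
Check via Clairaut: cos φ_max = |cos φ₁| · sin C = cos(13.8°)·sin(5.1°) ≈ 0.086, again giving ≈ 85.0°.

≈ 85.0°N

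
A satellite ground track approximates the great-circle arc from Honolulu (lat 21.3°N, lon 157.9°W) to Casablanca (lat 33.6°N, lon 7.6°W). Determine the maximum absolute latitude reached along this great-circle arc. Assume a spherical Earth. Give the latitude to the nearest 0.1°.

≈ 64.1°N

The great circle lies in the plane with unit normal n̂ = (p₁ × p₂)/|p₁ × p₂|.
Here n̂_z ≈ +0.436; the vertex latitude is φ_max = arccos|n̂_z| ≈ 64.1°.
Check via Clairaut: cos φ_max = |cos φ₁| · sin C = cos(21.3°)·sin(27.9°) ≈ 0.436, again giving ≈ 64.1°.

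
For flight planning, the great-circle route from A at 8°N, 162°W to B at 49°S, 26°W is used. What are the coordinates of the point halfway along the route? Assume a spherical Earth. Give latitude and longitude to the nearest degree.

≈ 42°S, 121°W

Convert each endpoint to a unit vector on the sphere (x = cos φ cos λ, y = cos φ sin λ, z = sin φ).
The central angle between the endpoints is δ = arccos(p₁·p₂) ≈ 2.180 rad (124.9°).
Interpolate at f = 1/2 with slerp weights a = sin((1−f)δ)/sin δ ≈ 1.081, b = sin(fδ)/sin δ ≈ 1.081.
p = a·p₁ + b·p₂ ≈ (-0.381, -0.642, -0.666); φ = arcsin(p_z) ≈ -41.73°, λ = atan2(p_y, p_x) ≈ -120.68°.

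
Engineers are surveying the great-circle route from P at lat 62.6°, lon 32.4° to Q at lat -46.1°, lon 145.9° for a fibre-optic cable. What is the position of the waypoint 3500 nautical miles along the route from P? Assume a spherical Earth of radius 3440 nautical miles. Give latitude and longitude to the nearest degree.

Convert each endpoint to a unit vector on the sphere (x = cos φ cos λ, y = cos φ sin λ, z = sin φ).
The central angle between the endpoints is δ = arccos(p₁·p₂) ≈ 2.445 rad (140.1°). The total great-circle distance is δ·R ≈ 2.445 × 3440 ≈ 8410 nmi, so the target fraction is f = 3500/8410 ≈ 0.416.
Interpolate at f ≈ 0.416 with slerp weights a = sin((1−f)δ)/sin δ ≈ 1.542, b = sin(fδ)/sin δ ≈ 1.326.
p = a·p₁ + b·p₂ ≈ (-0.162, 0.896, 0.414); φ = arcsin(p_z) ≈ 24.46°, λ = atan2(p_y, p_x) ≈ 100.25°.

≈ lat 24°, lon 100°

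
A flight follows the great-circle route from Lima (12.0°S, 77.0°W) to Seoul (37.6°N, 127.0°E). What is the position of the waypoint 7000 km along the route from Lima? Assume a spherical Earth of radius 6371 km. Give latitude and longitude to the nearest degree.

From cos δ = sin φ₁ sin φ₂ + cos φ₁ cos φ₂ cos Δλ, the central angle is δ ≈ 2.559 rad (146.6°). The total great-circle distance is δ·R ≈ 2.559 × 6371 ≈ 16301 km, so the target fraction is f = 7000/16301 ≈ 0.429.
Interpolate at f ≈ 0.429 with slerp weights a = sin((1−f)δ)/sin δ ≈ 1.805, b = sin(fδ)/sin δ ≈ 1.618.
p = a·p₁ + b·p₂ ≈ (-0.374, -0.697, 0.612); φ = arcsin(p_z) ≈ 37.72°, λ = atan2(p_y, p_x) ≈ -118.23°.

≈ 38°N, 118°W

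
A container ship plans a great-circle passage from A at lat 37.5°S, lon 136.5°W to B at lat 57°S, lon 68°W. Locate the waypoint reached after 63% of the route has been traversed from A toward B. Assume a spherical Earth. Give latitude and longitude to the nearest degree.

≈ lat 55°S, lon 100°W

Write both endpoints as unit vectors p₁, p₂ with components (cos φ cos λ, cos φ sin λ, sin φ).
The central angle between the endpoints is δ = arccos(p₁·p₂) ≈ 0.838 rad (48.0°).
Interpolate at f = 0.63 with slerp weights a = sin((1−f)δ)/sin δ ≈ 0.410, b = sin(fδ)/sin δ ≈ 0.678.
p = a·p₁ + b·p₂ ≈ (-0.098, -0.566, -0.818); φ = arcsin(p_z) ≈ -54.91°, λ = atan2(p_y, p_x) ≈ -99.81°.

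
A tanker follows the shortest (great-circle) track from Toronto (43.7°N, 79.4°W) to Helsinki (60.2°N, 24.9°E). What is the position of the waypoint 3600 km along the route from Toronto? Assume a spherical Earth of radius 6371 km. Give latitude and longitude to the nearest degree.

Convert each endpoint to a unit vector on the sphere (x = cos φ cos λ, y = cos φ sin λ, z = sin φ).
The central angle between the endpoints is δ = arccos(p₁·p₂) ≈ 1.035 rad (59.3°). The total great-circle distance is δ·R ≈ 1.035 × 6371 ≈ 6592 km, so the target fraction is f = 3600/6592 ≈ 0.546.
Interpolate at f ≈ 0.546 with slerp weights a = sin((1−f)δ)/sin δ ≈ 0.526, b = sin(fδ)/sin δ ≈ 0.623.
p = a·p₁ + b·p₂ ≈ (0.351, -0.244, 0.904); φ = arcsin(p_z) ≈ 64.71°, λ = atan2(p_y, p_x) ≈ -34.80°.

≈ 65°N, 35°W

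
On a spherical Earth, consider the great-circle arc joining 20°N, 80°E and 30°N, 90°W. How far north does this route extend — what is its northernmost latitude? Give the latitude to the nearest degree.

≈ 80°N

The great circle lies in the plane with unit normal n̂ = (p₁ × p₂)/|p₁ × p₂|.
Here n̂_z ≈ -0.182; the vertex latitude is φ_max = arccos|n̂_z| ≈ 79.5°.
Check via Clairaut: cos φ_max = |cos φ₁| · sin C = cos(20.0°)·sin(11.2°) ≈ 0.182, again giving ≈ 79.5°.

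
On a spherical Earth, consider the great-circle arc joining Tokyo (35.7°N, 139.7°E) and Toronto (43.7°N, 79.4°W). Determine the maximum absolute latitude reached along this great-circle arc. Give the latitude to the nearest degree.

≈ 68°N

The great circle lies in the plane with unit normal n̂ = (p₁ × p₂)/|p₁ × p₂|.
Here n̂_z ≈ +0.371; the vertex latitude is φ_max = arccos|n̂_z| ≈ 68.2°.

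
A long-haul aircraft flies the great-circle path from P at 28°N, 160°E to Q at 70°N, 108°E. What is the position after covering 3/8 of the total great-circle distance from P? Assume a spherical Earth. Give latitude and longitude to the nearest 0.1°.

≈ 45.7°N, 150.6°E

Write both endpoints as unit vectors p₁, p₂ with components (cos φ cos λ, cos φ sin λ, sin φ).
The central angle between the endpoints is δ = arccos(p₁·p₂) ≈ 0.893 rad (51.2°).
Interpolate at f = 3/8 with slerp weights a = sin((1−f)δ)/sin δ ≈ 0.680, b = sin(fδ)/sin δ ≈ 0.422.
p = a·p₁ + b·p₂ ≈ (-0.609, 0.343, 0.716); φ = arcsin(p_z) ≈ 45.70°, λ = atan2(p_y, p_x) ≈ 150.63°.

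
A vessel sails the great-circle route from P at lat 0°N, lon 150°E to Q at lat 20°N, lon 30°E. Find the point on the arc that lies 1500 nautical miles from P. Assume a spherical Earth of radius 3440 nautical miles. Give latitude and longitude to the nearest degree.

Write both endpoints as unit vectors p₁, p₂ with components (cos φ cos λ, cos φ sin λ, sin φ).
The central angle between the endpoints is δ = arccos(p₁·p₂) ≈ 2.060 rad (118.0°). The total great-circle distance is δ·R ≈ 2.060 × 3440 ≈ 7086 nmi, so the target fraction is f = 1500/7086 ≈ 0.212.
Interpolate at f ≈ 0.212 with slerp weights a = sin((1−f)δ)/sin δ ≈ 1.131, b = sin(fδ)/sin δ ≈ 0.478.
p = a·p₁ + b·p₂ ≈ (-0.590, 0.790, 0.164); φ = arcsin(p_z) ≈ 9.42°, λ = atan2(p_y, p_x) ≈ 126.75°.

≈ lat 9°N, lon 127°E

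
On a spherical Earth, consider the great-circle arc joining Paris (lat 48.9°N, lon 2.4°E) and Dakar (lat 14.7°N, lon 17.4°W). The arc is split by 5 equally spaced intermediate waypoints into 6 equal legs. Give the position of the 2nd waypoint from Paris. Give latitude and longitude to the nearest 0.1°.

Write both endpoints as unit vectors p₁, p₂ with components (cos φ cos λ, cos φ sin λ, sin φ).
The central angle between the endpoints is δ = arccos(p₁·p₂) ≈ 0.661 rad (37.9°).
Interpolate at f = 2/6 with slerp weights a = sin((1−f)δ)/sin δ ≈ 0.695, b = sin(fδ)/sin δ ≈ 0.356.
p = a·p₁ + b·p₂ ≈ (0.785, -0.084, 0.614); φ = arcsin(p_z) ≈ 37.87°, λ = atan2(p_y, p_x) ≈ -6.10°.

≈ lat 37.9°N, lon 6.1°W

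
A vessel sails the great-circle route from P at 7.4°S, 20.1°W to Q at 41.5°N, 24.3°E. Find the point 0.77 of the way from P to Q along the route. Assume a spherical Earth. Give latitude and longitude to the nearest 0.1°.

≈ 31.4°N, 11.0°E

The haversine formula gives a central angle δ ≈ 1.109 rad (63.6°) between the endpoints.
Interpolate at f = 0.77 with slerp weights a = sin((1−f)δ)/sin δ ≈ 0.282, b = sin(fδ)/sin δ ≈ 0.842.
p = a·p₁ + b·p₂ ≈ (0.837, 0.163, 0.522); φ = arcsin(p_z) ≈ 31.45°, λ = atan2(p_y, p_x) ≈ 11.05°.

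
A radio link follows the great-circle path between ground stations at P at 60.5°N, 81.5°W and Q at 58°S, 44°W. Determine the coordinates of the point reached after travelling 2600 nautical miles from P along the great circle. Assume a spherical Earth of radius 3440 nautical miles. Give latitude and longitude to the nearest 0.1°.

≈ 18.7°N, 65.5°W

Convert each endpoint to a unit vector on the sphere (x = cos φ cos λ, y = cos φ sin λ, z = sin φ).
The central angle between the endpoints is δ = arccos(p₁·p₂) ≈ 2.131 rad (122.1°). The total great-circle distance is δ·R ≈ 2.131 × 3440 ≈ 7330 nmi, so the target fraction is f = 2600/7330 ≈ 0.355.
Interpolate at f ≈ 0.355 with slerp weights a = sin((1−f)δ)/sin δ ≈ 1.158, b = sin(fδ)/sin δ ≈ 0.809.
p = a·p₁ + b·p₂ ≈ (0.393, -0.862, 0.321); φ = arcsin(p_z) ≈ 18.73°, λ = atan2(p_y, p_x) ≈ -65.49°.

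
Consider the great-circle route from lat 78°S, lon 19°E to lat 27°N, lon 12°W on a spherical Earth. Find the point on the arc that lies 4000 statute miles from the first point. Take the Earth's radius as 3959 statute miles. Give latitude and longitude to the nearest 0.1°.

≈ lat 21.4°S, lon 6.8°W

From cos δ = sin φ₁ sin φ₂ + cos φ₁ cos φ₂ cos Δλ, the central angle is δ ≈ 1.860 rad (106.6°). The total great-circle distance is δ·R ≈ 1.860 × 3959 ≈ 7364 mi, so the target fraction is f = 4000/7364 ≈ 0.543.
Interpolate at f ≈ 0.543 with slerp weights a = sin((1−f)δ)/sin δ ≈ 0.784, b = sin(fδ)/sin δ ≈ 0.884.
p = a·p₁ + b·p₂ ≈ (0.924, -0.111, -0.365); φ = arcsin(p_z) ≈ -21.43°, λ = atan2(p_y, p_x) ≈ -6.83°.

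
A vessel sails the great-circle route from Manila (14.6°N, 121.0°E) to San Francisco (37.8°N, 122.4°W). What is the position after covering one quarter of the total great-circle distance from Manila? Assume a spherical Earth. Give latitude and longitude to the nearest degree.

Convert each endpoint to a unit vector on the sphere (x = cos φ cos λ, y = cos φ sin λ, z = sin φ).
The central angle between the endpoints is δ = arccos(p₁·p₂) ≈ 1.760 rad (100.8°).
Interpolate at f = 1/4 with slerp weights a = sin((1−f)δ)/sin δ ≈ 0.986, b = sin(fδ)/sin δ ≈ 0.434.
p = a·p₁ + b·p₂ ≈ (-0.675, 0.529, 0.514); φ = arcsin(p_z) ≈ 30.96°, λ = atan2(p_y, p_x) ≈ 141.93°.

≈ 31°N, 142°E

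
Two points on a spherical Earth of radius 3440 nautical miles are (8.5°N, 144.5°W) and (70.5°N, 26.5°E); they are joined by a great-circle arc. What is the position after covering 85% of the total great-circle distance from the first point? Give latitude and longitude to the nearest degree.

≈ (85°N, 1°W)

The haversine formula gives a central angle δ ≈ 1.759 rad (100.8°) between the endpoints.
Interpolate at f = 0.85 with slerp weights a = sin((1−f)δ)/sin δ ≈ 0.265, b = sin(fδ)/sin δ ≈ 1.015.
p = a·p₁ + b·p₂ ≈ (0.090, -0.001, 0.996); φ = arcsin(p_z) ≈ 84.86°, λ = atan2(p_y, p_x) ≈ -0.81°.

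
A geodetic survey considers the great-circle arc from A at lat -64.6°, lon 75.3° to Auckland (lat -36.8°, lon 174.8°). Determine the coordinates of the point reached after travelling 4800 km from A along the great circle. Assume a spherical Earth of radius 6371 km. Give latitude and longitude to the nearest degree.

≈ lat -52°, lon 161°

Convert each endpoint to a unit vector on the sphere (x = cos φ cos λ, y = cos φ sin λ, z = sin φ).
The central angle between the endpoints is δ = arccos(p₁·p₂) ≈ 1.065 rad (61.0°). The total great-circle distance is δ·R ≈ 1.065 × 6371 ≈ 6786 km, so the target fraction is f = 4800/6786 ≈ 0.707.
Interpolate at f ≈ 0.707 with slerp weights a = sin((1−f)δ)/sin δ ≈ 0.351, b = sin(fδ)/sin δ ≈ 0.782.
p = a·p₁ + b·p₂ ≈ (-0.585, 0.202, -0.785); φ = arcsin(p_z) ≈ -51.73°, λ = atan2(p_y, p_x) ≈ 160.95°.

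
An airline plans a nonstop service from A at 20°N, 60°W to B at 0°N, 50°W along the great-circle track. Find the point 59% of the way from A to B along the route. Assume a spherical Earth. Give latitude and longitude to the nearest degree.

Write both endpoints as unit vectors p₁, p₂ with components (cos φ cos λ, cos φ sin λ, sin φ).
The central angle between the endpoints is δ = arccos(p₁·p₂) ≈ 0.389 rad (22.3°).
Interpolate at f = 0.59 with slerp weights a = sin((1−f)δ)/sin δ ≈ 0.419, b = sin(fδ)/sin δ ≈ 0.600.
p = a·p₁ + b·p₂ ≈ (0.582, -0.800, 0.143); φ = arcsin(p_z) ≈ 8.23°, λ = atan2(p_y, p_x) ≈ -53.96°.

≈ 8°N, 54°W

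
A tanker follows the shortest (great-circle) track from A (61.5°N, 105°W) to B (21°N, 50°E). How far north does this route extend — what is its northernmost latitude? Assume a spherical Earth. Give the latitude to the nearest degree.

The great circle lies in the plane with unit normal n̂ = (p₁ × p₂)/|p₁ × p₂|.
Here n̂_z ≈ +0.189; the vertex latitude is φ_max = arccos|n̂_z| ≈ 79.1°.
Check via Clairaut: cos φ_max = |cos φ₁| · sin C = cos(61.5°)·sin(23.3°) ≈ 0.189, again giving ≈ 79.1°.

≈ 79°N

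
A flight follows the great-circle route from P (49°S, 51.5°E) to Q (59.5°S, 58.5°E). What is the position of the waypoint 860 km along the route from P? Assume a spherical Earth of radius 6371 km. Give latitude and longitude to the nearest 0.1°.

≈ (56.3°S, 55.9°E)

Convert each endpoint to a unit vector on the sphere (x = cos φ cos λ, y = cos φ sin λ, z = sin φ).
The central angle between the endpoints is δ = arccos(p₁·p₂) ≈ 0.196 rad (11.3°). The total great-circle distance is δ·R ≈ 0.196 × 6371 ≈ 1251 km, so the target fraction is f = 860/1251 ≈ 0.687.
Interpolate at f ≈ 0.687 with slerp weights a = sin((1−f)δ)/sin δ ≈ 0.315, b = sin(fδ)/sin δ ≈ 0.690.
p = a·p₁ + b·p₂ ≈ (0.311, 0.460, -0.832); φ = arcsin(p_z) ≈ -56.26°, λ = atan2(p_y, p_x) ≈ 55.90°.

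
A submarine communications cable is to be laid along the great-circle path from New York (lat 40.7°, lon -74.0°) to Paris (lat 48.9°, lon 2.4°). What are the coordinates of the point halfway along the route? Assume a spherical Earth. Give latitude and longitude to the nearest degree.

≈ lat 52°, lon -39°

Write both endpoints as unit vectors p₁, p₂ with components (cos φ cos λ, cos φ sin λ, sin φ).
The central angle between the endpoints is δ = arccos(p₁·p₂) ≈ 0.917 rad (52.5°).
Interpolate at f = 1/2 with slerp weights a = sin((1−f)δ)/sin δ ≈ 0.558, b = sin(fδ)/sin δ ≈ 0.558.
p = a·p₁ + b·p₂ ≈ (0.483, -0.391, 0.784); φ = arcsin(p_z) ≈ 51.60°, λ = atan2(p_y, p_x) ≈ -39.01°.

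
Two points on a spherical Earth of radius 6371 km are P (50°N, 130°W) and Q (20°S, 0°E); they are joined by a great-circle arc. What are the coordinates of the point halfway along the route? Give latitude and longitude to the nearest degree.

Convert each endpoint to a unit vector on the sphere (x = cos φ cos λ, y = cos φ sin λ, z = sin φ).
The central angle between the endpoints is δ = arccos(p₁·p₂) ≈ 2.279 rad (130.6°).
Interpolate at f = 1/2 with slerp weights a = sin((1−f)δ)/sin δ ≈ 1.196, b = sin(fδ)/sin δ ≈ 1.196.
p = a·p₁ + b·p₂ ≈ (0.630, -0.589, 0.507); φ = arcsin(p_z) ≈ 30.46°, λ = atan2(p_y, p_x) ≈ -43.08°.

≈ (30°N, 43°W)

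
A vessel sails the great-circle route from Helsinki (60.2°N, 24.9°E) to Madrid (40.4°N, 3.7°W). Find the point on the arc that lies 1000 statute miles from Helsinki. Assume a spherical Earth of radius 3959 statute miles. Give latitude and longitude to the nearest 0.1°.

Convert each endpoint to a unit vector on the sphere (x = cos φ cos λ, y = cos φ sin λ, z = sin φ).
The central angle between the endpoints is δ = arccos(p₁·p₂) ≈ 0.463 rad (26.5°). The total great-circle distance is δ·R ≈ 0.463 × 3959 ≈ 1833 mi, so the target fraction is f = 1000/1833 ≈ 0.546.
Interpolate at f ≈ 0.546 with slerp weights a = sin((1−f)δ)/sin δ ≈ 0.468, b = sin(fδ)/sin δ ≈ 0.560.
p = a·p₁ + b·p₂ ≈ (0.636, 0.070, 0.768); φ = arcsin(p_z) ≈ 50.22°, λ = atan2(p_y, p_x) ≈ 6.31°.

≈ 50.2°N, 6.3°E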